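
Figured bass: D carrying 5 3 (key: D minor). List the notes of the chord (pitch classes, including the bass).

D, F, A

A third above D in this key is F.
A fifth above D in this key is A.
Together with the bass D, this spells D minor in root position.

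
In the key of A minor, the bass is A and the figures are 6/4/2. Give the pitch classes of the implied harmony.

A, B, D, F

A second above A in this key is B.
A fourth above A in this key is D.
A sixth above A in this key is F.
Together with the bass A, this spells B half-diminished seventh in third inversion.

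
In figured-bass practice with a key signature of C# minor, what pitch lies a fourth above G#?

C#

Counting 3 letter steps above G# lands on C; in C# minor, that letter is C#.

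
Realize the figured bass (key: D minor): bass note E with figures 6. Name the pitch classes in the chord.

E, G, C

The written figures 6 are shorthand for 6/3: the 3 is implied.
A third above E in this key is G.
A sixth above E in this key is C.
Together with the bass E, this spells C major in first inversion.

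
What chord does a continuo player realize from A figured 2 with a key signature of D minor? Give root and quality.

Bb major seventh

The figures 2 indicate a seventh chord in third inversion.
In third inversion the root lies a second above the bass: a second above A in D minor is Bb.
The chord tones are A, Bb, D, F, giving Bb major seventh.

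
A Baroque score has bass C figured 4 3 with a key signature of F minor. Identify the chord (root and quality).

F minor seventh

The figures 4 3 indicate a seventh chord in second inversion.
In second inversion the root lies a fourth above the bass: a fourth above C in F minor is F.
The chord tones are C, Eb, F, Ab, giving F minor seventh.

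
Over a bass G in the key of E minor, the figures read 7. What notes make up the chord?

The written figures 7 are shorthand for 7/5/3: the 5/3 are implied.
A third above G in this key is B.
A fifth above G in this key is D.
A seventh above G in this key is F#.
Together with the bass G, this spells G major seventh in root position.

G, B, D, F#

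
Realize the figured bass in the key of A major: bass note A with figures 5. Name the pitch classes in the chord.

A, C#, E

The written figures 5 are shorthand for 5/3: the 3 is implied.
A third above A in this key is C#.
A fifth above A in this key is E.
Together with the bass A, this spells A major in root position.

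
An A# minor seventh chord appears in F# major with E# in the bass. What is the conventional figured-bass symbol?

E# is the fifth of A# minor seventh, so the chord is in second inversion.
A seventh chord in second inversion is figured 6/4/3, conventionally abbreviated 4/3.

4/3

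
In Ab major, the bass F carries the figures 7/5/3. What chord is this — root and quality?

F minor seventh

The figures 7/5/3 indicate a seventh chord in root position.
In root position the bass is the root, so the root is F.
The chord tones are F, Ab, C, Eb, giving F minor seventh.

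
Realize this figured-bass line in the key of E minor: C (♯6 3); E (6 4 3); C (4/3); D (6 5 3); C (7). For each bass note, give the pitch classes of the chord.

C, E, A# | E, G, A, C | C, E, F#, A | D, F#, A, B | C, E, G, B

C (#6/3): C, E, A#.
E (6/4/3): E, G, A, C.
C (6/4/3): C, E, F#, A.
D (6/5/3): D, F#, A, B.
C (7/5/3): C, E, G, B.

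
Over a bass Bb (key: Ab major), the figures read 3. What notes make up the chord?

The written figures 3 are shorthand for 5/3: the 5 is implied.
A third above Bb in this key is Db.
A fifth above Bb in this key is F.
Together with the bass Bb, this spells Bb minor in root position.

Bb, Db, F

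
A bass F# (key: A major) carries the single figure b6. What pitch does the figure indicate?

Db

Counting 5 letter steps above F# lands on D; in A major, that letter is D.
The b6 figure lowers it a semitone, giving Db.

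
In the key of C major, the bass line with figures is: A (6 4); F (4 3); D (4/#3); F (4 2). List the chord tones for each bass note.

A, D, F | F, A, B, D | D, F#, G, B | F, G, B, D

A (6/4): A, D, F.
F (6/4/3): F, A, B, D.
D (6/4/#3): D, F#, G, B.
F (6/4/2): F, G, B, D.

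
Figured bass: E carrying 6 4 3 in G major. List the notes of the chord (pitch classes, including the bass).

E, G, A, C

A third above E in this key is G.
A fourth above E in this key is A.
A sixth above E in this key is C.
Together with the bass E, this spells A minor seventh in second inversion.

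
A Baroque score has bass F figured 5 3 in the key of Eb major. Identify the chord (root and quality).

The figures 5 3 indicate a triad in root position.
In root position the bass is the root, so the root is F.
The chord tones are F, Ab, C, giving F minor.

F minor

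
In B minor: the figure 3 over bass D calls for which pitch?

Counting 2 letter steps above D lands on F; in B minor, that letter is F#.

F#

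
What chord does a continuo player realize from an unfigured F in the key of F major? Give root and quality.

An unfigured bass indicates a triad in root position.
In root position the bass is the root, so the root is F.
The chord tones are F, A, C, giving F major.

F major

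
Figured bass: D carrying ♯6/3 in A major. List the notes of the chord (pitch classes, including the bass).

A third above D in this key is F#.
A sixth above D in this key is B, raised to B# by the sharp.

D, F#, B#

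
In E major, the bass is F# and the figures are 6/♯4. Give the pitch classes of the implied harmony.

A fourth above F# in this key is B, raised to B# by the sharp.
A sixth above F# in this key is D#.
Together with the bass F#, this spells B# diminished in second inversion.

F#, B#, D#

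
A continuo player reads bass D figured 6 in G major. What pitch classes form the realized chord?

D, F#, B

The written figures 6 are shorthand for 6/3: the 3 is implied.
A third above D in this key is F#.
A sixth above D in this key is B.
Together with the bass D, this spells B minor in first inversion.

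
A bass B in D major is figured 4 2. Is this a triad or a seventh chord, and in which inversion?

seventh chord, third inversion

4 2 is shorthand for 6/4/2.
Intervals of 6/4/2 above the bass form a seventh chord; the bass is the seventh, so this is third inversion.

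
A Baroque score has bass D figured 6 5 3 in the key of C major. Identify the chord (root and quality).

The figures 6 5 3 indicate a seventh chord in first inversion.
In first inversion the root lies a sixth above the bass: a sixth above D in C major is B.
The chord tones are D, F, A, B, giving B half-diminished seventh.

B half-diminished seventh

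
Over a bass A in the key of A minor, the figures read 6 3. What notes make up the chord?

A, C, F

A third above A in this key is C.
A sixth above A in this key is F.
Together with the bass A, this spells F major in first inversion.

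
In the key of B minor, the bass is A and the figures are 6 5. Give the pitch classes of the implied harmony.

The written figures 6 5 are shorthand for 6/5/3: the 3 is implied.
A third above A in this key is C#.
A fifth above A in this key is E.
A sixth above A in this key is F#.
Together with the bass A, this spells F# minor seventh in first inversion.

A, C#, E, F#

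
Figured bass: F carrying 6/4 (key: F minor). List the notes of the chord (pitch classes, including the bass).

F, Bb, Db

A fourth above F in this key is Bb.
A sixth above F in this key is Db.
Together with the bass F, this spells Bb minor in second inversion.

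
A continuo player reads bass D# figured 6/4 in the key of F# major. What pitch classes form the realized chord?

D#, G#, B

A fourth above D# in this key is G#.
A sixth above D# in this key is B.
Together with the bass D#, this spells G# minor in second inversion.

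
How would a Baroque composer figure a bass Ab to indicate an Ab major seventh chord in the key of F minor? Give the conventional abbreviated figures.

7

Ab is the root of Ab major seventh, so the chord is in root position.
A seventh chord in root position is figured 7/5/3, conventionally abbreviated 7.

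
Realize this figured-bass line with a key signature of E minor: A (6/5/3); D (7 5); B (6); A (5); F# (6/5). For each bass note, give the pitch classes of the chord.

A, C, E, F# | D, F#, A, C | B, D, G | A, C, E | F#, A, C, D

A (6/5/3): A, C, E, F#.
D (7/5/3): D, F#, A, C.
B (6/3): B, D, G.
A (5/3): A, C, E.
F# (6/5/3): F#, A, C, D.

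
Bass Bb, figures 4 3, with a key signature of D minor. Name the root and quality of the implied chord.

E half-diminished seventh

The figures 4 3 indicate a seventh chord in second inversion.
In second inversion the root lies a fourth above the bass: a fourth above Bb in D minor is E.
The chord tones are Bb, D, E, G, giving E half-diminished seventh.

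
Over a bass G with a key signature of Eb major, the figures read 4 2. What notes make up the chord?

G, Ab, C, Eb

The written figures 4 2 are shorthand for 6/4/2: the 6 is implied.
A second above G in this key is Ab.
A fourth above G in this key is C.
A sixth above G in this key is Eb.
Together with the bass G, this spells Ab major seventh in third inversion.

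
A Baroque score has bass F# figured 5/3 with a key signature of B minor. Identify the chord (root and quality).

F# minor

The figures 5/3 indicate a triad in root position.
In root position the bass is the root, so the root is F#.
The chord tones are F#, A, C#, giving F# minor.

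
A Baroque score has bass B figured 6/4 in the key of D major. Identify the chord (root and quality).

E minor

The figures 6/4 indicate a triad in second inversion.
In second inversion the root lies a fourth above the bass: a fourth above B in D major is E.
The chord tones are B, E, G, giving E minor.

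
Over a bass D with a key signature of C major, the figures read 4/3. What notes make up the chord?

The written figures 4/3 are shorthand for 6/4/3: the 6 is implied.
A third above D in this key is F.
A fourth above D in this key is G.
A sixth above D in this key is B.
Together with the bass D, this spells G dominant seventh in second inversion.

D, F, G, B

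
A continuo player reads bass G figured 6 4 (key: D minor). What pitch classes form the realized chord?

A fourth above G in this key is C.
A sixth above G in this key is E.
Together with the bass G, this spells C major in second inversion.

G, C, E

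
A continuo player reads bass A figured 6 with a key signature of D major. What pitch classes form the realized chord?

The written figures 6 are shorthand for 6/3: the 3 is implied.
A third above A in this key is C#.
A sixth above A in this key is F#.
Together with the bass A, this spells F# minor in first inversion.

A, C#, F#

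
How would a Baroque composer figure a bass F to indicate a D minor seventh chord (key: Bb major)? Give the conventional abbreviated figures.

F is the third of D minor seventh, so the chord is in first inversion.
A seventh chord in first inversion is figured 6/5/3, conventionally abbreviated 6/5.

6/5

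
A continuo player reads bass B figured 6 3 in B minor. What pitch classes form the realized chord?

B, D, G

A third above B in this key is D.
A sixth above B in this key is G.
Together with the bass B, this spells G major in first inversion.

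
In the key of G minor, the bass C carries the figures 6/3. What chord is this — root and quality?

The figures 6/3 indicate a triad in first inversion.
In first inversion the root lies a sixth above the bass: a sixth above C in G minor is A.
The chord tones are C, Eb, A, giving A diminished.

A diminished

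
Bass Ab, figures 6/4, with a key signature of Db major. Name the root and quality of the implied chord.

Db major

The figures 6/4 indicate a triad in second inversion.
In second inversion the root lies a fourth above the bass: a fourth above Ab in Db major is Db.
The chord tones are Ab, Db, F, giving Db major.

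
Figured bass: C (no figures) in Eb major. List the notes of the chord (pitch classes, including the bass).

An unfigured bass implies 5/3.
A third above C in this key is Eb.
A fifth above C in this key is G.
Together with the bass C, this spells C minor in root position.

C, Eb, G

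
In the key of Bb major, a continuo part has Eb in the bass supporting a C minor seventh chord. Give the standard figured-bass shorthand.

6/5

Eb is the third of C minor seventh, so the chord is in first inversion.
A seventh chord in first inversion is figured 6/5/3, conventionally abbreviated 6/5.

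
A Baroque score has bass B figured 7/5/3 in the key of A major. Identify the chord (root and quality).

The figures 7/5/3 indicate a seventh chord in root position.
In root position the bass is the root, so the root is B.
The chord tones are B, D, F#, A, giving B minor seventh.

B minor seventh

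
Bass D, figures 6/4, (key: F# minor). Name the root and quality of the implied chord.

The figures 6/4 indicate a triad in second inversion.
In second inversion the root lies a fourth above the bass: a fourth above D in F# minor is G#.
The chord tones are D, G#, B, giving G# diminished.

G# diminished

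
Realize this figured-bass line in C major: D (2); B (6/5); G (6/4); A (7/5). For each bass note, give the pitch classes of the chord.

D, E, G, B | B, D, F, G | G, C, E | A, C, E, G

D (6/4/2): D, E, G, B.
B (6/5/3): B, D, F, G.
G (6/4): G, C, E.
A (7/5/3): A, C, E, G.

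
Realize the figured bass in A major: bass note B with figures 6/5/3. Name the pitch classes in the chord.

B, D, F#, G#

A third above B in this key is D.
A fifth above B in this key is F#.
A sixth above B in this key is G#.
Together with the bass B, this spells G# half-diminished seventh in first inversion.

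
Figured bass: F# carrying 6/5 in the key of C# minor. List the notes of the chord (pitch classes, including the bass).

F#, A, C#, D#

The written figures 6/5 are shorthand for 6/5/3: the 3 is implied.
A third above F# in this key is A.
A fifth above F# in this key is C#.
A sixth above F# in this key is D#.
Together with the bass F#, this spells D# half-diminished seventh in first inversion.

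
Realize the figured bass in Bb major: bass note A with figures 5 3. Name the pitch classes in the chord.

A, C, Eb

A third above A in this key is C.
A fifth above A in this key is Eb.
Together with the bass A, this spells A diminished in root position.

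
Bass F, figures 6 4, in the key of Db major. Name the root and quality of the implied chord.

The figures 6 4 indicate a triad in second inversion.
In second inversion the root lies a fourth above the bass: a fourth above F in Db major is Bb.
The chord tones are F, Bb, Db, giving Bb minor.

Bb minor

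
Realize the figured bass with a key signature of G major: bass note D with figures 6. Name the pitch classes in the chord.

D, F#, B

The written figures 6 are shorthand for 6/3: the 3 is implied.
A third above D in this key is F#.
A sixth above D in this key is B.
Together with the bass D, this spells B minor in first inversion.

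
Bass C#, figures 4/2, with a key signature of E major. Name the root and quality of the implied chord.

The figures 4/2 indicate a seventh chord in third inversion.
In third inversion the root lies a second above the bass: a second above C# in E major is D#.
The chord tones are C#, D#, F#, A, giving D# half-diminished seventh.

D# half-diminished seventh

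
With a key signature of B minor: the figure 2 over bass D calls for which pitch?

E

Counting 1 letter step above D lands on E; in B minor, that letter is E.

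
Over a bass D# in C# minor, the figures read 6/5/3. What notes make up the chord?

A third above D# in this key is F#.
A fifth above D# in this key is A.
A sixth above D# in this key is B.
Together with the bass D#, this spells B dominant seventh in first inversion.

D#, F#, A, B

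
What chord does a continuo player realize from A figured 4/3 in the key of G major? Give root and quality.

The figures 4/3 indicate a seventh chord in second inversion.
In second inversion the root lies a fourth above the bass: a fourth above A in G major is D.
The chord tones are A, C, D, F#, giving D dominant seventh.

D dominant seventh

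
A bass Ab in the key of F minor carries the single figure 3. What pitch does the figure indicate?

C

Counting 2 letter steps above Ab lands on C; in F minor, that letter is C.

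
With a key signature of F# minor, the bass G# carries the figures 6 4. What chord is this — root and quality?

The figures 6 4 indicate a triad in second inversion.
In second inversion the root lies a fourth above the bass: a fourth above G# in F# minor is C#.
The chord tones are G#, C#, E, giving C# minor.

C# minor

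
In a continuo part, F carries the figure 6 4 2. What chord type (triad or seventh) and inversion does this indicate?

seventh chord, third inversion

Intervals of 6/4/2 above the bass form a seventh chord; the bass is the seventh, so this is third inversion.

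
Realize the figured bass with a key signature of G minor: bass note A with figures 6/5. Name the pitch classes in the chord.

A, C, Eb, F

The written figures 6/5 are shorthand for 6/5/3: the 3 is implied.
A third above A in this key is C.
A fifth above A in this key is Eb.
A sixth above A in this key is F.
Together with the bass A, this spells F dominant seventh in first inversion.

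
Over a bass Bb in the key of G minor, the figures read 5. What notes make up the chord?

Bb, D, F

The written figures 5 are shorthand for 5/3: the 3 is implied.
A third above Bb in this key is D.
A fifth above Bb in this key is F.
Together with the bass Bb, this spells Bb major in root position.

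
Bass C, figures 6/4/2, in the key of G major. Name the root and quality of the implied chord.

The figures 6/4/2 indicate a seventh chord in third inversion.
In third inversion the root lies a second above the bass: a second above C in G major is D.
The chord tones are C, D, F#, A, giving D dominant seventh.

D dominant seventh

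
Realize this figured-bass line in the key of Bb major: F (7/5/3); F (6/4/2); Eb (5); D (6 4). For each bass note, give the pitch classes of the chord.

F (7/5/3): F, A, C, Eb.
F (6/4/2): F, G, Bb, D.
Eb (5/3): Eb, G, Bb.
D (6/4): D, G, Bb.

F, A, C, Eb | F, G, Bb, D | Eb, G, Bb | D, G, Bb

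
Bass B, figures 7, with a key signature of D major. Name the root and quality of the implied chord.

B minor seventh

The figures 7 indicate a seventh chord in root position.
In root position the bass is the root, so the root is B.
The chord tones are B, D, F#, A, giving B minor seventh.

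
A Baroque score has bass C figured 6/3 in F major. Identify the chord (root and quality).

A minor

The figures 6/3 indicate a triad in first inversion.
In first inversion the root lies a sixth above the bass: a sixth above C in F major is A.
The chord tones are C, E, A, giving A minor.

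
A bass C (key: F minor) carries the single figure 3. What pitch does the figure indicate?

Counting 2 letter steps above C lands on E; in F minor, that letter is Eb.

Eb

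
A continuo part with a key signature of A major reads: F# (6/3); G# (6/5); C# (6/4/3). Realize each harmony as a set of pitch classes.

F# (6/3): F#, A, D.
G# (6/5/3): G#, B, D, E.
C# (6/4/3): C#, E, F#, A.

F#, A, D | G#, B, D, E | C#, E, F#, A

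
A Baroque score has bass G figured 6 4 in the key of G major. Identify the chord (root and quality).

C major

The figures 6 4 indicate a triad in second inversion.
In second inversion the root lies a fourth above the bass: a fourth above G in G major is C.
The chord tones are G, C, E, giving C major.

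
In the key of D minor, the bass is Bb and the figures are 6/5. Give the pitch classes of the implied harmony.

Bb, D, F, G

The written figures 6/5 are shorthand for 6/5/3: the 3 is implied.
A third above Bb in this key is D.
A fifth above Bb in this key is F.
A sixth above Bb in this key is G.
Together with the bass Bb, this spells G minor seventh in first inversion.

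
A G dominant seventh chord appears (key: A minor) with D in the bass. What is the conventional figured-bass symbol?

4/3

D is the fifth of G dominant seventh, so the chord is in second inversion.
A seventh chord in second inversion is figured 6/4/3, conventionally abbreviated 4/3.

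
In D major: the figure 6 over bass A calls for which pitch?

Counting 5 letter steps above A lands on F; in D major, that letter is F#.

F#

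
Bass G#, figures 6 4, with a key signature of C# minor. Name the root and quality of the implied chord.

The figures 6 4 indicate a triad in second inversion.
In second inversion the root lies a fourth above the bass: a fourth above G# in C# minor is C#.
The chord tones are G#, C#, E, giving C# minor.

C# minor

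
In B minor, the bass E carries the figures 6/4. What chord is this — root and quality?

The figures 6/4 indicate a triad in second inversion.
In second inversion the root lies a fourth above the bass: a fourth above E in B minor is A.
The chord tones are E, A, C#, giving A major.

A major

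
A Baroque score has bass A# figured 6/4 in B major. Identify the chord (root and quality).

The figures 6/4 indicate a triad in second inversion.
In second inversion the root lies a fourth above the bass: a fourth above A# in B major is D#.
The chord tones are A#, D#, F#, giving D# minor.

D# minor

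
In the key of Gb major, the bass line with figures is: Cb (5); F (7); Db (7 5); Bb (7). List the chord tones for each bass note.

Cb (5/3): Cb, Eb, Gb.
F (7/5/3): F, Ab, Cb, Eb.
Db (7/5/3): Db, F, Ab, Cb.
Bb (7/5/3): Bb, Db, F, Ab.

Cb, Eb, Gb | F, Ab, Cb, Eb | Db, F, Ab, Cb | Bb, Db, F, Ab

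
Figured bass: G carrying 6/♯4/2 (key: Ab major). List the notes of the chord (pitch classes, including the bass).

G, Ab, C#, Eb

A second above G in this key is Ab.
A fourth above G in this key is C, raised to C# by the sharp.
A sixth above G in this key is Eb.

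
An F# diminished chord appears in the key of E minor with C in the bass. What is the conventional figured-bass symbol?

6/4

C is the fifth of F# diminished, so the chord is in second inversion.
A triad in second inversion is figured 6/4, conventionally abbreviated 6/4.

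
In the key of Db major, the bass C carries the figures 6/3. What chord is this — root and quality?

The figures 6/3 indicate a triad in first inversion.
In first inversion the root lies a sixth above the bass: a sixth above C in Db major is Ab.
The chord tones are C, Eb, Ab, giving Ab major.

Ab major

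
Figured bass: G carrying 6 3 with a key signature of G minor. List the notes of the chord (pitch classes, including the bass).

A third above G in this key is Bb.
A sixth above G in this key is Eb.
Together with the bass G, this spells Eb major in first inversion.

G, Bb, Eb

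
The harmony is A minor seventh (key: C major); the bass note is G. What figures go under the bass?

4/2

G is the seventh of A minor seventh, so the chord is in third inversion.
A seventh chord in third inversion is figured 6/4/2, conventionally abbreviated 4/2.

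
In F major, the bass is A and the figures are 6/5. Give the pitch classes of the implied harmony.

The written figures 6/5 are shorthand for 6/5/3: the 3 is implied.
A third above A in this key is C.
A fifth above A in this key is E.
A sixth above A in this key is F.
Together with the bass A, this spells F major seventh in first inversion.

A, C, E, F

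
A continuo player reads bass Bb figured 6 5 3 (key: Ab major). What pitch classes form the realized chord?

A third above Bb in this key is Db.
A fifth above Bb in this key is F.
A sixth above Bb in this key is G.
Together with the bass Bb, this spells G half-diminished seventh in first inversion.

Bb, Db, F, G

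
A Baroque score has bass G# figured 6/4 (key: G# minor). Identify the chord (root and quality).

The figures 6/4 indicate a triad in second inversion.
In second inversion the root lies a fourth above the bass: a fourth above G# in G# minor is C#.
The chord tones are G#, C#, E, giving C# minor.

C# minor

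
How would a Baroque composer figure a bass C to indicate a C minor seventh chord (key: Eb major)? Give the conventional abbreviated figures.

C is the root of C minor seventh, so the chord is in root position.
A seventh chord in root position is figured 7/5/3, conventionally abbreviated 7.

7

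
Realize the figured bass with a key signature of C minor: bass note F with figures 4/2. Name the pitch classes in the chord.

F, G, Bb, D

The written figures 4/2 are shorthand for 6/4/2: the 6 is implied.
A second above F in this key is G.
A fourth above F in this key is Bb.
A sixth above F in this key is D.
Together with the bass F, this spells G minor seventh in third inversion.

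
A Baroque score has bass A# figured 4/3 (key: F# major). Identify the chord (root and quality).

D# minor seventh

The figures 4/3 indicate a seventh chord in second inversion.
In second inversion the root lies a fourth above the bass: a fourth above A# in F# major is D#.
The chord tones are A#, C#, D#, F#, giving D# minor seventh.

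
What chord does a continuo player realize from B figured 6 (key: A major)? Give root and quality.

The figures 6 indicate a triad in first inversion.
In first inversion the root lies a sixth above the bass: a sixth above B in A major is G#.
The chord tones are B, D, G#, giving G# diminished.

G# diminished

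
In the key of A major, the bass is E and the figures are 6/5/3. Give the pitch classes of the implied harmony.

E, G#, B, C#

A third above E in this key is G#.
A fifth above E in this key is B.
A sixth above E in this key is C#.
Together with the bass E, this spells C# minor seventh in first inversion.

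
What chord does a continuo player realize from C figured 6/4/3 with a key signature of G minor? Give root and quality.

F dominant seventh

The figures 6/4/3 indicate a seventh chord in second inversion.
In second inversion the root lies a fourth above the bass: a fourth above C in G minor is F.
The chord tones are C, Eb, F, A, giving F dominant seventh.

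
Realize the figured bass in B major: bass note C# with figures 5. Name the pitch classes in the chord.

C#, E, G#

The written figures 5 are shorthand for 5/3: the 3 is implied.
A third above C# in this key is E.
A fifth above C# in this key is G#.
Together with the bass C#, this spells C# minor in root position.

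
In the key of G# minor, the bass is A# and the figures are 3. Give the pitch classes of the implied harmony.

The written figures 3 are shorthand for 5/3: the 5 is implied.
A third above A# in this key is C#.
A fifth above A# in this key is E.
Together with the bass A#, this spells A# diminished in root position.

A#, C#, E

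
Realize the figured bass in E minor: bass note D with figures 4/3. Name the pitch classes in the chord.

D, F#, G, B

The written figures 4/3 are shorthand for 6/4/3: the 6 is implied.
A third above D in this key is F#.
A fourth above D in this key is G.
A sixth above D in this key is B.
Together with the bass D, this spells G major seventh in second inversion.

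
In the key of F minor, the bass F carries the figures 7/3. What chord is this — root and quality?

F minor seventh

The figures 7/3 indicate a seventh chord in root position.
In root position the bass is the root, so the root is F.
The chord tones are F, Ab, C, Eb, giving F minor seventh.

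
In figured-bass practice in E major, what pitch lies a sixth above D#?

B

Counting 5 letter steps above D# lands on B; in E major, that letter is B.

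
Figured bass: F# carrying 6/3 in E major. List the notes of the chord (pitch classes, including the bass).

F#, A, D#

A third above F# in this key is A.
A sixth above F# in this key is D#.
Together with the bass F#, this spells D# diminished in first inversion.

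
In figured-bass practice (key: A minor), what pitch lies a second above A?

Counting 1 letter step above A lands on B; in A minor, that letter is B.

B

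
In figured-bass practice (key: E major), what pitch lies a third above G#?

B

Counting 2 letter steps above G# lands on B; in E major, that letter is B.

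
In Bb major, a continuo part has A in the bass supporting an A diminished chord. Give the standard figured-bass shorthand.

no figures

A is the root of A diminished, so the chord is in root position.
A triad in root position is figured 5/3, conventionally abbreviated (no figures — root-position triad).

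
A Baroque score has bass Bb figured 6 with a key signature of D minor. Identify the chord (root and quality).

The figures 6 indicate a triad in first inversion.
In first inversion the root lies a sixth above the bass: a sixth above Bb in D minor is G.
The chord tones are Bb, D, G, giving G minor.

G minor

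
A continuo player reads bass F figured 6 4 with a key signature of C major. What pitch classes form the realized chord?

F, B, D

A fourth above F in this key is B.
A sixth above F in this key is D.
Together with the bass F, this spells B diminished in second inversion.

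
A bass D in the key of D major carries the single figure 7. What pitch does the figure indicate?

C#

Counting 6 letter steps above D lands on C; in D major, that letter is C#.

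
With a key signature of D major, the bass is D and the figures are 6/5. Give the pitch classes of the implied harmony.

D, F#, A, B

The written figures 6/5 are shorthand for 6/5/3: the 3 is implied.
A third above D in this key is F#.
A fifth above D in this key is A.
A sixth above D in this key is B.
Together with the bass D, this spells B minor seventh in first inversion.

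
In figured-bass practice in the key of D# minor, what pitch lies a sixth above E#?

C#

Counting 5 letter steps above E# lands on C; in D# minor, that letter is C#.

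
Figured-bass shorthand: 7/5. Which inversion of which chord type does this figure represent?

7/5 is shorthand for 7/5/3.
Intervals of 7/5/3 above the bass form a seventh chord; the bass is the root, so this is root position.

seventh chord, root position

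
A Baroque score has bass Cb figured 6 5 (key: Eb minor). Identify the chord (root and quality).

The figures 6 5 indicate a seventh chord in first inversion.
In first inversion the root lies a sixth above the bass: a sixth above Cb in Eb minor is Ab.
The chord tones are Cb, Eb, Gb, Ab, giving Ab minor seventh.

Ab minor seventh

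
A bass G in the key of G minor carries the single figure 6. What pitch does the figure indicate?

Counting 5 letter steps above G lands on E; in G minor, that letter is Eb.

Eb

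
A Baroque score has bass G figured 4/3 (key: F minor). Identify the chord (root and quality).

C minor seventh

The figures 4/3 indicate a seventh chord in second inversion.
In second inversion the root lies a fourth above the bass: a fourth above G in F minor is C.
The chord tones are G, Bb, C, Eb, giving C minor seventh.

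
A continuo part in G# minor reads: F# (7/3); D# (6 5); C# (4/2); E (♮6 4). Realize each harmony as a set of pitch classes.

F#, A#, C#, E | D#, F#, A#, B | C#, D#, F#, A# | E, A#, C

F# (7/5/3): F#, A#, C#, E.
D# (6/5/3): D#, F#, A#, B.
C# (6/4/2): C#, D#, F#, A#.
E (♮6/4): E, A#, C.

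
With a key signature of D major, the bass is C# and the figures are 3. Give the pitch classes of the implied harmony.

C#, E, G

The written figures 3 are shorthand for 5/3: the 5 is implied.
A third above C# in this key is E.
A fifth above C# in this key is G.
Together with the bass C#, this spells C# diminished in root position.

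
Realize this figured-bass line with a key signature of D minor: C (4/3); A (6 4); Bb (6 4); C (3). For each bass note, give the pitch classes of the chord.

C (6/4/3): C, E, F, A.
A (6/4): A, D, F.
Bb (6/4): Bb, E, G.
C (5/3): C, E, G.

C, E, F, A | A, D, F | Bb, E, G | C, E, G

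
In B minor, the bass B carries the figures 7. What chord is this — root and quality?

B minor seventh

The figures 7 indicate a seventh chord in root position.
In root position the bass is the root, so the root is B.
The chord tones are B, D, F#, A, giving B minor seventh.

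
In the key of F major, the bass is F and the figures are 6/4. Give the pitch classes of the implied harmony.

F, Bb, D

A fourth above F in this key is Bb.
A sixth above F in this key is D.
Together with the bass F, this spells Bb major in second inversion.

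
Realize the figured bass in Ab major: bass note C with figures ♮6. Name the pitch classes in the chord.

The written figures ♮6 are shorthand for 6/3: the 3 is implied.
A third above C in this key is Eb.
A sixth above C in this key is Ab, made natural (A) by the ♮ figure.
Together with the bass C, this spells A diminished in first inversion.

C, Eb, A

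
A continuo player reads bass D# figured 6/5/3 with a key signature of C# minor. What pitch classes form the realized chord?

A third above D# in this key is F#.
A fifth above D# in this key is A.
A sixth above D# in this key is B.
Together with the bass D#, this spells B dominant seventh in first inversion.

D#, F#, A, B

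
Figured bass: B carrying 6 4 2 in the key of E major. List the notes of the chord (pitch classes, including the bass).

A second above B in this key is C#.
A fourth above B in this key is E.
A sixth above B in this key is G#.
Together with the bass B, this spells C# minor seventh in third inversion.

B, C#, E, G#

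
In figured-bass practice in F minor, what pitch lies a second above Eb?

F

Counting 1 letter step above Eb lands on F; in F minor, that letter is F.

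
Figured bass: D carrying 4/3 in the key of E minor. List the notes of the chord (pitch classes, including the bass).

The written figures 4/3 are shorthand for 6/4/3: the 6 is implied.
A third above D in this key is F#.
A fourth above D in this key is G.
A sixth above D in this key is B.
Together with the bass D, this spells G major seventh in second inversion.

D, F#, G, B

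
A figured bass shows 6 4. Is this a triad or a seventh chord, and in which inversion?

Intervals of 6/4 above the bass form a triad; the bass is the fifth, so this is second inversion.

triad, second inversion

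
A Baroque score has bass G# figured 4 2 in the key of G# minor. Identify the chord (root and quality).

The figures 4 2 indicate a seventh chord in third inversion.
In third inversion the root lies a second above the bass: a second above G# in G# minor is A#.
The chord tones are G#, A#, C#, E, giving A# half-diminished seventh.

A# half-diminished seventh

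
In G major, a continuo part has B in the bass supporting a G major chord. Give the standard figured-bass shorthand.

B is the third of G major, so the chord is in first inversion.
A triad in first inversion is figured 6/3, conventionally abbreviated 6.

6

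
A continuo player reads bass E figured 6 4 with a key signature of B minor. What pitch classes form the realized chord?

E, A, C#

A fourth above E in this key is A.
A sixth above E in this key is C#.
Together with the bass E, this spells A major in second inversion.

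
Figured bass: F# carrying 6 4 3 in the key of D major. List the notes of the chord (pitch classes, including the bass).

A third above F# in this key is A.
A fourth above F# in this key is B.
A sixth above F# in this key is D.
Together with the bass F#, this spells B minor seventh in second inversion.

F#, A, B, D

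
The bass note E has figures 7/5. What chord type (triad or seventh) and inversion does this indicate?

seventh chord, root position

7/5 is shorthand for 7/5/3.
Intervals of 7/5/3 above the bass form a seventh chord; the bass is the root, so this is root position.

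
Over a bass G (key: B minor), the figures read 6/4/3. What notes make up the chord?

G, B, C#, E

A third above G in this key is B.
A fourth above G in this key is C#.
A sixth above G in this key is E.
Together with the bass G, this spells C# half-diminished seventh in second inversion.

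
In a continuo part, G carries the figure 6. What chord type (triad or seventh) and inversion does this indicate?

triad, first inversion

6 is shorthand for 6/3.
Intervals of 6/3 above the bass form a triad; the bass is the third, so this is first inversion.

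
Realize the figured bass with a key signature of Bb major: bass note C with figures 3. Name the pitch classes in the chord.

C, Eb, G

The written figures 3 are shorthand for 5/3: the 5 is implied.
A third above C in this key is Eb.
A fifth above C in this key is G.
Together with the bass C, this spells C minor in root position.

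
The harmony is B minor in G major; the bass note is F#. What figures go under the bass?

F# is the fifth of B minor, so the chord is in second inversion.
A triad in second inversion is figured 6/4, conventionally abbreviated 6/4.

6/4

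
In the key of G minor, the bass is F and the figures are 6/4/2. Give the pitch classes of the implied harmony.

F, G, Bb, D

A second above F in this key is G.
A fourth above F in this key is Bb.
A sixth above F in this key is D.
Together with the bass F, this spells G minor seventh in third inversion.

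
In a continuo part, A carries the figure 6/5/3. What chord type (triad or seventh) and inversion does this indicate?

Intervals of 6/5/3 above the bass form a seventh chord; the bass is the third, so this is first inversion.

seventh chord, first inversion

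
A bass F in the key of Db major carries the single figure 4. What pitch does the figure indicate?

Counting 3 letter steps above F lands on B; in Db major, that letter is Bb.

Bb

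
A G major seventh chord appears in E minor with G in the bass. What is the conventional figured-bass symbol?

7

G is the root of G major seventh, so the chord is in root position.
A seventh chord in root position is figured 7/5/3, conventionally abbreviated 7.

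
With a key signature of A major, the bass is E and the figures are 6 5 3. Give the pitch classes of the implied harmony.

A third above E in this key is G#.
A fifth above E in this key is B.
A sixth above E in this key is C#.
Together with the bass E, this spells C# minor seventh in first inversion.

E, G#, B, C#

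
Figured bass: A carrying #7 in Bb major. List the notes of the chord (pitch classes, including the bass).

The written figures #7 are shorthand for 7/5/3: the 5/3 are implied.
A third above A in this key is C.
A fifth above A in this key is Eb.
A seventh above A in this key is G, raised to G# by the sharp.

A, C, Eb, G#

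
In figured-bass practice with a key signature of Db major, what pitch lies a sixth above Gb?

Eb

Counting 5 letter steps above Gb lands on E; in Db major, that letter is Eb.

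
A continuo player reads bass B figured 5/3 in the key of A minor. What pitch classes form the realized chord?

B, D, F

A third above B in this key is D.
A fifth above B in this key is F.
Together with the bass B, this spells B diminished in root position.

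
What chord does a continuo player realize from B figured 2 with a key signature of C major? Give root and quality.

C major seventh

The figures 2 indicate a seventh chord in third inversion.
In third inversion the root lies a second above the bass: a second above B in C major is C.
The chord tones are B, C, E, G, giving C major seventh.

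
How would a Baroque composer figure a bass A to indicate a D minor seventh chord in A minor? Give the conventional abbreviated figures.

A is the fifth of D minor seventh, so the chord is in second inversion.
A seventh chord in second inversion is figured 6/4/3, conventionally abbreviated 4/3.

4/3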